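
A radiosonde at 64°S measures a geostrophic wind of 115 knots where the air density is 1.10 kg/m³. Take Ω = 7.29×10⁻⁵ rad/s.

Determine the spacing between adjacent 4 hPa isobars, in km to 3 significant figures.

46.9 km

Coriolis parameter at 64°S:
f = 2Ω sin φ = 2 × 7.29×10⁻⁵ × sin 64° = 1.31×10⁻⁴ s⁻¹
Wind speed in SI: 115 knots = 59.2 m/s
Geostrophic balance rearranged: |∂P/∂n| = f ρ V_g
|∂P/∂n| = 1.31×10⁻⁴ × 1.10 × 59.2 = 8.53×10⁻³ Pa/m
Isobar spacing: Δn = ΔP/|∂P/∂n| = 400 Pa / 8.53×10⁻³ Pa/m = 46904 m ≈ 46.9 km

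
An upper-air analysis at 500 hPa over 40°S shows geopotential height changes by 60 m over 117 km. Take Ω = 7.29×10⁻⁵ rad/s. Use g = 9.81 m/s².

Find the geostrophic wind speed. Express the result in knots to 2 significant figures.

Coriolis parameter at 40°S:
f = 2Ω sin φ = 2 × 7.29×10⁻⁵ × sin 40° = 9.37×10⁻⁵ s⁻¹
Height gradient: |∂Z/∂n| = 60 m / 117000 m = 5.13×10⁻⁴
On a pressure surface, geostrophic balance gives V_g = (g/f)|∂Z/∂n|:
V_g = 9.81 × 5.13×10⁻⁴ / 9.37×10⁻⁵ = 53.7 m/s
Converting: 53.7 m/s × 1.944 = 100 knots

100 knots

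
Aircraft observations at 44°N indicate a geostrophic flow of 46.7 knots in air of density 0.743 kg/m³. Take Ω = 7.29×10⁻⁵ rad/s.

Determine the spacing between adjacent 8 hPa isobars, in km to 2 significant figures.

Coriolis parameter at 44°N:
f = 2Ω sin φ = 2 × 7.29×10⁻⁵ × sin 44° = 1.01×10⁻⁴ s⁻¹
Wind speed in SI: 46.7 knots = 24.0 m/s
Geostrophic balance rearranged: |∂P/∂n| = f ρ V_g
|∂P/∂n| = 1.01×10⁻⁴ × 0.743 × 24.0 = 1.81×10⁻³ Pa/m
Isobar spacing: Δn = ΔP/|∂P/∂n| = 800 Pa / 1.81×10⁻³ Pa/m = 442504 m ≈ 440 km

440 km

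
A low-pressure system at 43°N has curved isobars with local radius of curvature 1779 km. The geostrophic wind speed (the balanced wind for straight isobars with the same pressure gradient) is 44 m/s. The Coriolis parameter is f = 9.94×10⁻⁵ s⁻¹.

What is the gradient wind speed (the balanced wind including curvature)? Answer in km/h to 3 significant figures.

131 km/h

Around a low, centrifugal force acts outward with Coriolis, so pressure-gradient force balances both:
(1/ρ)|∂P/∂n| = fV + V²/R  →  V² + fR·V − fR·V_g = 0
With fR = 9.94×10⁻⁵ × 1779×10³ m = 177 m/s:
V = [−fR + √((fR)² + 4 fR V_g)]/2 = [−177 + √(177² + 4×177×44)]/2 = 36.5 m/s
Subgeostrophic (V < V_g = 44 m/s), as expected around a low.
Converting: 36.5 m/s × 3.6 = 131 km/h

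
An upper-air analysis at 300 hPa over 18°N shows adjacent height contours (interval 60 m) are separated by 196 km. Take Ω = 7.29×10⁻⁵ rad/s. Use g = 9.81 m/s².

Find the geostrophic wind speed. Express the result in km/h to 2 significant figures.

Coriolis parameter at 18°N:
f = 2Ω sin φ = 2 × 7.29×10⁻⁵ × sin 18° = 4.51×10⁻⁵ s⁻¹
Height gradient: |∂Z/∂n| = 60 m / 196000 m = 3.06×10⁻⁴
On a pressure surface, geostrophic balance gives V_g = (g/f)|∂Z/∂n|:
V_g = 9.81 × 3.06×10⁻⁴ / 4.51×10⁻⁵ = 66.7 m/s
Converting: 66.7 m/s × 3.6 = 240 km/h

240 km/h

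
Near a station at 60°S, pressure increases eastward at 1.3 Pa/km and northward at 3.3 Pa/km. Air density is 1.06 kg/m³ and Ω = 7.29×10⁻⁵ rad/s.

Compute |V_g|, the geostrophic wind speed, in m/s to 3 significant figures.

26.5 m/s

Coriolis parameter at 60°S:
f = 2Ω sin φ = 2 × 7.29×10⁻⁵ × sin 60° = 1.26×10⁻⁴ s⁻¹
In the Southern Hemisphere f is negative: f = −1.26×10⁻⁴ s⁻¹.
Component geostrophic relations (x east, y north):
u_g = −(1/(fρ)) ∂P/∂y,  v_g = (1/(fρ)) ∂P/∂x
u_g = −(3.3×10⁻³)/(−1.26×10⁻⁴ × 1.06) = 24.7 m/s;  v_g = (1.3×10⁻³)/(−1.26×10⁻⁴ × 1.06) = −9.71 m/s
|V_g| = √(u_g² + v_g²) = 26.5 m/s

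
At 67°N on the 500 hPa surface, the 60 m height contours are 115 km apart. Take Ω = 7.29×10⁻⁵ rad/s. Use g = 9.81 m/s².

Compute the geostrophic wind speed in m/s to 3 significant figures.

Coriolis parameter at 67°N:
f = 2Ω sin φ = 2 × 7.29×10⁻⁵ × sin 67° = 1.34×10⁻⁴ s⁻¹
Height gradient: |∂Z/∂n| = 60 m / 115000 m = 5.22×10⁻⁴
On a pressure surface, geostrophic balance gives V_g = (g/f)|∂Z/∂n|:
V_g = 9.81 × 5.22×10⁻⁴ / 1.34×10⁻⁴ = 38.1 m/s

38.1 m/s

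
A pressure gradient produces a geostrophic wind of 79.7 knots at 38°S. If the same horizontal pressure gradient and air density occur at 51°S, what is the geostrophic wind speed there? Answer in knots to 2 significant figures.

63 knots

With the same pressure gradient and density, V_g ∝ 1/f ∝ 1/sin φ.
V₂ = V₁ · sin φ₁ / sin φ₂ = 79.7 × sin 38° / sin 51°
V₂ = 79.7 × 0.6157/0.7771 = 63 knots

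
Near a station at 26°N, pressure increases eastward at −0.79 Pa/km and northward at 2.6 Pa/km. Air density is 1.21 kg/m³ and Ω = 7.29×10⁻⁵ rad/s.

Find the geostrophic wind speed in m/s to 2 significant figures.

Coriolis parameter at 26°N:
f = 2Ω sin φ = 2 × 7.29×10⁻⁵ × sin 26° = 6.39×10⁻⁵ s⁻¹
Component geostrophic relations (x east, y north):
u_g = −(1/(fρ)) ∂P/∂y,  v_g = (1/(fρ)) ∂P/∂x
u_g = −(2.6×10⁻³)/(6.39×10⁻⁵ × 1.21) = −33.6 m/s;  v_g = (−0.79×10⁻³)/(6.39×10⁻⁵ × 1.21) = −10.2 m/s
|V_g| = √(u_g² + v_g²) = 35.1 m/s

35 m/s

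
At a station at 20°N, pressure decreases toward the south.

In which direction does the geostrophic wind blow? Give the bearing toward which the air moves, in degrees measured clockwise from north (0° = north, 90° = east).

270°

The pressure-gradient force points toward the south (bearing 180°).
Geostrophic balance: in the Northern Hemisphere the Coriolis force deflects motion to the right, so the geostrophic wind blows 90° to the right of the pressure-gradient force (low pressure on the left).
Rotating 180° by 90° clockwise gives 270° — the wind blows toward the west.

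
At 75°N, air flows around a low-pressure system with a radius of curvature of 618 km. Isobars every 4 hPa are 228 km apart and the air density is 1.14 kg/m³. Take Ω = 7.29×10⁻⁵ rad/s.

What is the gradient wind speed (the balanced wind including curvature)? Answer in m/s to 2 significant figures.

Coriolis parameter at 75°N:
f = 2Ω sin φ = 2 × 7.29×10⁻⁵ × sin 75° = 1.41×10⁻⁴ s⁻¹
Pressure gradient: |∂P/∂n| = 400 Pa / 228000 m = 1.75×10⁻³ Pa/m
Geostrophic speed: V_g = |∂P/∂n|/(fρ) = 1.75×10⁻³/(1.41×10⁻⁴ × 1.14) = 10.9 m/s
Around a low, centrifugal force acts outward with Coriolis, so pressure-gradient force balances both:
(1/ρ)|∂P/∂n| = fV + V²/R  →  V² + fR·V − fR·V_g = 0
With fR = 1.41×10⁻⁴ × 618×10³ m = 87.0 m/s:
V = [−fR + √((fR)² + 4 fR V_g)]/2 = [−87.0 + √(87.0² + 4×87.0×10.9)]/2 = 9.82 m/s
Subgeostrophic (V < V_g = 10.9 m/s), as expected around a low.

9.8 m/s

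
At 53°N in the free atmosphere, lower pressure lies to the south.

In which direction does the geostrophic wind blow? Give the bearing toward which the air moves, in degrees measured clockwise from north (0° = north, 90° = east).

270°

The pressure-gradient force points toward the south (bearing 180°).
Geostrophic balance: in the Northern Hemisphere the Coriolis force deflects motion to the right, so the geostrophic wind blows 90° to the right of the pressure-gradient force (low pressure on the left).
Rotating 180° by 90° clockwise gives 270° — the wind blows toward the west.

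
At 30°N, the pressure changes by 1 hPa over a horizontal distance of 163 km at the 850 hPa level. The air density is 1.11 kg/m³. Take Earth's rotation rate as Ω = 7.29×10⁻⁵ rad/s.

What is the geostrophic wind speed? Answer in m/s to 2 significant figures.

7.6 m/s

Coriolis parameter at 30°N:
f = 2Ω sin φ = 2 × 7.29×10⁻⁵ × sin 30° = 7.29×10⁻⁵ s⁻¹
Pressure gradient: |∂P/∂n| = 100 Pa / 163000 m = 6.13×10⁻⁴ Pa/m
Geostrophic balance (pressure-gradient force = Coriolis force):
V_g = (1/(fρ)) |∂P/∂n| = 6.13×10⁻⁴ / (7.29×10⁻⁵ × 1.11) = 7.58 m/s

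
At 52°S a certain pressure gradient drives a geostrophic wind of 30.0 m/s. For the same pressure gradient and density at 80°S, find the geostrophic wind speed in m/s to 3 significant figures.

With the same pressure gradient and density, V_g ∝ 1/f ∝ 1/sin φ.
V₂ = V₁ · sin φ₁ / sin φ₂ = 30.0 × sin 52° / sin 80°
V₂ = 30.0 × 0.7880/0.9848 = 24.0 m/s

24.0 m/s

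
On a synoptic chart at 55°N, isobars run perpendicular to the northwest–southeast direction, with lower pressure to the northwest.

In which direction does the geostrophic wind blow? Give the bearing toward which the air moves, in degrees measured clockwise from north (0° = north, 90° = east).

045°

The pressure-gradient force points toward the northwest (bearing 315°).
Geostrophic balance: in the Northern Hemisphere the Coriolis force deflects motion to the right, so the geostrophic wind blows 90° to the right of the pressure-gradient force (low pressure on the left).
Rotating 315° by 90° clockwise gives 045° — the wind blows toward the northeast.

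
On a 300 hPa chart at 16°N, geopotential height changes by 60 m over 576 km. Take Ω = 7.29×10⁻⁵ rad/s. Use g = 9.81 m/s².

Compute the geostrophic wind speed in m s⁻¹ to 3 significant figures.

Coriolis parameter at 16°N:
f = 2Ω sin φ = 2 × 7.29×10⁻⁵ × sin 16° = 4.02×10⁻⁵ s⁻¹
Height gradient: |∂Z/∂n| = 60 m / 576000 m = 1.04×10⁻⁴
On a pressure surface, geostrophic balance gives V_g = (g/f)|∂Z/∂n|:
V_g = 9.81 × 1.04×10⁻⁴ / 4.02×10⁻⁵ = 25.4 m/s

25.4 m s⁻¹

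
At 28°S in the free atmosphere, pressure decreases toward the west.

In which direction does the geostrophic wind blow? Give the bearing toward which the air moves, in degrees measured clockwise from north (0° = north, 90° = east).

The pressure-gradient force points toward the west (bearing 270°).
Geostrophic balance: in the Southern Hemisphere the Coriolis force deflects motion to the left, so the geostrophic wind blows 90° to the left of the pressure-gradient force (low pressure on the right).
Rotating 270° by 90° counterclockwise gives 180° — the wind blows toward the south.

180°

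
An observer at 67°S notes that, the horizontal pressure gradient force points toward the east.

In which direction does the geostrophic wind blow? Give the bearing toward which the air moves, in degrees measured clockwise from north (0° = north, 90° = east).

000°

The pressure-gradient force points toward the east (bearing 090°).
Geostrophic balance: in the Southern Hemisphere the Coriolis force deflects motion to the left, so the geostrophic wind blows 90° to the left of the pressure-gradient force (low pressure on the right).
Rotating 090° by 90° counterclockwise gives 000° — the wind blows toward the north.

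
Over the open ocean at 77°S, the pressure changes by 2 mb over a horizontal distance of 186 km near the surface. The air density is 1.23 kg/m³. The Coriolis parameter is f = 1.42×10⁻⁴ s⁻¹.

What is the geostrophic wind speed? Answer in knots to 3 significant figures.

Pressure gradient: |∂P/∂n| = 200 Pa / 186000 m = 1.08×10⁻³ Pa/m
Geostrophic balance (pressure-gradient force = Coriolis force):
V_g = (1/(fρ)) |∂P/∂n| = 1.08×10⁻³ / (1.42×10⁻⁴ × 1.23) = 6.16 m/s
Converting: 6.16 m/s × 1.944 = 12.0 knots

12.0 knots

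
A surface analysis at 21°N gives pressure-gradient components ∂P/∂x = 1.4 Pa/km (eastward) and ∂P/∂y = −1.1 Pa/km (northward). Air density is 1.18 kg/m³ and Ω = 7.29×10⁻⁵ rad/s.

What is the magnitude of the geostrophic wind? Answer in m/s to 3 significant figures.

Coriolis parameter at 21°N:
f = 2Ω sin φ = 2 × 7.29×10⁻⁵ × sin 21° = 5.23×10⁻⁵ s⁻¹
Component geostrophic relations (x east, y north):
u_g = −(1/(fρ)) ∂P/∂y,  v_g = (1/(fρ)) ∂P/∂x
u_g = −(−1.1×10⁻³)/(5.23×10⁻⁵ × 1.18) = 17.8 m/s;  v_g = (1.4×10⁻³)/(5.23×10⁻⁵ × 1.18) = 22.7 m/s
|V_g| = √(u_g² + v_g²) = 28.9 m/s

28.9 m/s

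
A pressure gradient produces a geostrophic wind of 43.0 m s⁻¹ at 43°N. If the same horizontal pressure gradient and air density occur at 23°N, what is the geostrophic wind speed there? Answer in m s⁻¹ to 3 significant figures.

75.1 m s⁻¹

With the same pressure gradient and density, V_g ∝ 1/f ∝ 1/sin φ.
V₂ = V₁ · sin φ₁ / sin φ₂ = 43.0 × sin 43° / sin 23°
V₂ = 43.0 × 0.6820/0.3907 = 75.1 m s⁻¹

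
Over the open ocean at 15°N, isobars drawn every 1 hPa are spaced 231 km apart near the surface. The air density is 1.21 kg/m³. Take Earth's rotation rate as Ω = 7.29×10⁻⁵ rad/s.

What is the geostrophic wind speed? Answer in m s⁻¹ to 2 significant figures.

9.5 m s⁻¹

Coriolis parameter at 15°N:
f = 2Ω sin φ = 2 × 7.29×10⁻⁵ × sin 15° = 3.77×10⁻⁵ s⁻¹
Pressure gradient: |∂P/∂n| = 100 Pa / 231000 m = 4.33×10⁻⁴ Pa/m
Geostrophic balance (pressure-gradient force = Coriolis force):
V_g = (1/(fρ)) |∂P/∂n| = 4.33×10⁻⁴ / (3.77×10⁻⁵ × 1.21) = 9.48 m/s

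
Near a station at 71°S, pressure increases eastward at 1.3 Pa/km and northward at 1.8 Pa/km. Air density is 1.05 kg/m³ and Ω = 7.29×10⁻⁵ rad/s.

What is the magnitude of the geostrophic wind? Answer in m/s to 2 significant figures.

15 m/s

Coriolis parameter at 71°S:
f = 2Ω sin φ = 2 × 7.29×10⁻⁵ × sin 71° = 1.38×10⁻⁴ s⁻¹
In the Southern Hemisphere f is negative: f = −1.38×10⁻⁴ s⁻¹.
Component geostrophic relations (x east, y north):
u_g = −(1/(fρ)) ∂P/∂y,  v_g = (1/(fρ)) ∂P/∂x
u_g = −(1.8×10⁻³)/(−1.38×10⁻⁴ × 1.05) = 12.4 m/s;  v_g = (1.3×10⁻³)/(−1.38×10⁻⁴ × 1.05) = −8.98 m/s
|V_g| = √(u_g² + v_g²) = 15.3 m/s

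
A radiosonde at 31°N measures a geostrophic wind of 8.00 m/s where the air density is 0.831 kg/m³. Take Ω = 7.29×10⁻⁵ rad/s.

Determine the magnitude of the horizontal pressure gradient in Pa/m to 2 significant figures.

Coriolis parameter at 31°N:
f = 2Ω sin φ = 2 × 7.29×10⁻⁵ × sin 31° = 7.51×10⁻⁵ s⁻¹
Geostrophic balance rearranged: |∂P/∂n| = f ρ V_g
|∂P/∂n| = 7.51×10⁻⁵ × 0.831 × 8.00 = 4.99×10⁻⁴ Pa/m

5.0×10⁻⁴ Pa/m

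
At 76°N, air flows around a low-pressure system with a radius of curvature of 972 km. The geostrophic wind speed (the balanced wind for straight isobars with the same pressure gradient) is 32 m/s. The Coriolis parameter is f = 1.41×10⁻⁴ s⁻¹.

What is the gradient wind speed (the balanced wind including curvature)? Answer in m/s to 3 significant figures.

Around a low, centrifugal force acts outward with Coriolis, so pressure-gradient force balances both:
(1/ρ)|∂P/∂n| = fV + V²/R  →  V² + fR·V − fR·V_g = 0
With fR = 1.41×10⁻⁴ × 972×10³ m = 137 m/s:
V = [−fR + √((fR)² + 4 fR V_g)]/2 = [−137 + √(137² + 4×137×32)]/2 = 26.8 m/s
Subgeostrophic (V < V_g = 32 m/s), as expected around a low.

26.8 m/s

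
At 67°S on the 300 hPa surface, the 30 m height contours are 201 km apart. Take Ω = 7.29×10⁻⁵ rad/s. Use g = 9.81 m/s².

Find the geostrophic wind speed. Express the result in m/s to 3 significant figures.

Coriolis parameter at 67°S:
f = 2Ω sin φ = 2 × 7.29×10⁻⁵ × sin 67° = 1.34×10⁻⁴ s⁻¹
Height gradient: |∂Z/∂n| = 30 m / 201000 m = 1.49×10⁻⁴
On a pressure surface, geostrophic balance gives V_g = (g/f)|∂Z/∂n|:
V_g = 9.81 × 1.49×10⁻⁴ / 1.34×10⁻⁴ = 10.9 m/s

10.9 m/s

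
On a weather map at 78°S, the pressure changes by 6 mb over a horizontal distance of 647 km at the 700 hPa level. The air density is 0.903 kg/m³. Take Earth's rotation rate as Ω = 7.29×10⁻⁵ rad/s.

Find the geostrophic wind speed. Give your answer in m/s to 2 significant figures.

Coriolis parameter at 78°S:
f = 2Ω sin φ = 2 × 7.29×10⁻⁵ × sin 78° = 1.43×10⁻⁴ s⁻¹
Pressure gradient: |∂P/∂n| = 600 Pa / 647000 m = 9.27×10⁻⁴ Pa/m
Geostrophic balance (pressure-gradient force = Coriolis force):
V_g = (1/(fρ)) |∂P/∂n| = 9.27×10⁻⁴ / (1.43×10⁻⁴ × 0.903) = 7.20 m/s

7.2 m/s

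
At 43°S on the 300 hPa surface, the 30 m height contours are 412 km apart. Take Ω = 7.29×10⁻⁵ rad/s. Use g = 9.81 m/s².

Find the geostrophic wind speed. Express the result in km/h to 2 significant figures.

26 km/h

Coriolis parameter at 43°S:
f = 2Ω sin φ = 2 × 7.29×10⁻⁵ × sin 43° = 9.94×10⁻⁵ s⁻¹
Height gradient: |∂Z/∂n| = 30 m / 412000 m = 7.28×10⁻⁵
On a pressure surface, geostrophic balance gives V_g = (g/f)|∂Z/∂n|:
V_g = 9.81 × 7.28×10⁻⁵ / 9.94×10⁻⁵ = 7.18 m/s
Converting: 7.18 m/s × 3.6 = 26 km/h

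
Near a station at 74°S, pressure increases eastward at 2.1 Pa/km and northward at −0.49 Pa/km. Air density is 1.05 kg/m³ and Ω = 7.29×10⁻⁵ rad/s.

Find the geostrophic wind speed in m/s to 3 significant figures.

Coriolis parameter at 74°S:
f = 2Ω sin φ = 2 × 7.29×10⁻⁵ × sin 74° = 1.40×10⁻⁴ s⁻¹
In the Southern Hemisphere f is negative: f = −1.40×10⁻⁴ s⁻¹.
Component geostrophic relations (x east, y north):
u_g = −(1/(fρ)) ∂P/∂y,  v_g = (1/(fρ)) ∂P/∂x
u_g = −(−0.49×10⁻³)/(−1.40×10⁻⁴ × 1.05) = −3.33 m/s;  v_g = (2.1×10⁻³)/(−1.40×10⁻⁴ × 1.05) = −14.3 m/s
|V_g| = √(u_g² + v_g²) = 14.7 m/s

14.7 m/s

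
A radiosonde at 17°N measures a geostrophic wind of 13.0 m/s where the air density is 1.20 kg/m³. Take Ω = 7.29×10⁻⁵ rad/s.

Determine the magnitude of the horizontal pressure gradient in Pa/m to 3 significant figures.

6.65×10⁻⁴ Pa/m

Coriolis parameter at 17°N:
f = 2Ω sin φ = 2 × 7.29×10⁻⁵ × sin 17° = 4.26×10⁻⁵ s⁻¹
Geostrophic balance rearranged: |∂P/∂n| = f ρ V_g
|∂P/∂n| = 4.26×10⁻⁵ × 1.20 × 13.0 = 6.65×10⁻⁴ Pa/m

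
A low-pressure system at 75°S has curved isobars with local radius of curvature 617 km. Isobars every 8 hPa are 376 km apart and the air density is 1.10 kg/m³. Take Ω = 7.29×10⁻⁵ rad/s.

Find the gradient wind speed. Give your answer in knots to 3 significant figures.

Coriolis parameter at 75°S:
f = 2Ω sin φ = 2 × 7.29×10⁻⁵ × sin 75° = 1.41×10⁻⁴ s⁻¹
Pressure gradient: |∂P/∂n| = 800 Pa / 376000 m = 2.13×10⁻³ Pa/m
Geostrophic speed: V_g = |∂P/∂n|/(fρ) = 2.13×10⁻³/(1.41×10⁻⁴ × 1.10) = 13.7 m/s
Around a low, centrifugal force acts outward with Coriolis, so pressure-gradient force balances both:
(1/ρ)|∂P/∂n| = fV + V²/R  →  V² + fR·V − fR·V_g = 0
With fR = 1.41×10⁻⁴ × 617×10³ m = 86.9 m/s:
V = [−fR + √((fR)² + 4 fR V_g)]/2 = [−86.9 + √(86.9² + 4×86.9×13.7)]/2 = 12.1 m/s
Subgeostrophic (V < V_g = 13.7 m/s), as expected around a low.
Converting: 12.1 m/s × 1.944 = 23.4 knots

23.4 knots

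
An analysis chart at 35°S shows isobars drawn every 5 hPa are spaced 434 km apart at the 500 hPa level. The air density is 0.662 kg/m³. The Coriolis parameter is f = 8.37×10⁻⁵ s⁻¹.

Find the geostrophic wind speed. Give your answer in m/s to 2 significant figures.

Pressure gradient: |∂P/∂n| = 500 Pa / 434000 m = 1.15×10⁻³ Pa/m
Geostrophic balance (pressure-gradient force = Coriolis force):
V_g = (1/(fρ)) |∂P/∂n| = 1.15×10⁻³ / (8.37×10⁻⁵ × 0.662) = 20.8 m/s

21 m/s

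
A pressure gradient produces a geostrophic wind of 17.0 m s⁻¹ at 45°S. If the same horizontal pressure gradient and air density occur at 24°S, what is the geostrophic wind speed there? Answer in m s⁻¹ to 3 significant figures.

With the same pressure gradient and density, V_g ∝ 1/f ∝ 1/sin φ.
V₂ = V₁ · sin φ₁ / sin φ₂ = 17.0 × sin 45° / sin 24°
V₂ = 17.0 × 0.7071/0.4067 = 29.6 m s⁻¹

29.6 m s⁻¹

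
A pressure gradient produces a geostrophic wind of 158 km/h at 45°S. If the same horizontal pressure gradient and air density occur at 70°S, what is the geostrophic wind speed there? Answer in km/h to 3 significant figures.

With the same pressure gradient and density, V_g ∝ 1/f ∝ 1/sin φ.
V₂ = V₁ · sin φ₁ / sin φ₂ = 158 × sin 45° / sin 70°
V₂ = 158 × 0.7071/0.9397 = 119 km/h

119 km/h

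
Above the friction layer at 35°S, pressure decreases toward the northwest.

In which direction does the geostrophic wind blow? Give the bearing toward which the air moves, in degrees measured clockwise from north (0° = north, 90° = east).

225°

The pressure-gradient force points toward the northwest (bearing 315°).
Geostrophic balance: in the Southern Hemisphere the Coriolis force deflects motion to the left, so the geostrophic wind blows 90° to the left of the pressure-gradient force (low pressure on the right).
Rotating 315° by 90° counterclockwise gives 225° — the wind blows toward the southwest.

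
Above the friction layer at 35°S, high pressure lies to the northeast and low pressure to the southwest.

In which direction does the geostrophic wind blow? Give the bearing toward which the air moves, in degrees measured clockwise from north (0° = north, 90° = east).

The pressure-gradient force points toward the southwest (bearing 225°).
Geostrophic balance: in the Southern Hemisphere the Coriolis force deflects motion to the left, so the geostrophic wind blows 90° to the left of the pressure-gradient force (low pressure on the right).
Rotating 225° by 90° counterclockwise gives 135° — the wind blows toward the southeast.

135°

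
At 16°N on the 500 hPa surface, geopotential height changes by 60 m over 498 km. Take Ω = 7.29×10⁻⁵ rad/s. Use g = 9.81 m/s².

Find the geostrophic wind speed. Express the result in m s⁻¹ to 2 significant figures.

29 m s⁻¹

Coriolis parameter at 16°N:
f = 2Ω sin φ = 2 × 7.29×10⁻⁵ × sin 16° = 4.02×10⁻⁵ s⁻¹
Height gradient: |∂Z/∂n| = 60 m / 498000 m = 1.20×10⁻⁴
On a pressure surface, geostrophic balance gives V_g = (g/f)|∂Z/∂n|:
V_g = 9.81 × 1.20×10⁻⁴ / 4.02×10⁻⁵ = 29.4 m/s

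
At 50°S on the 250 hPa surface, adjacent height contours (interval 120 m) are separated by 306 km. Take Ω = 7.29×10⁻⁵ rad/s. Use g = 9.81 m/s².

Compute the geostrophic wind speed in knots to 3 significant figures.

67.0 knots

Coriolis parameter at 50°S:
f = 2Ω sin φ = 2 × 7.29×10⁻⁵ × sin 50° = 1.12×10⁻⁴ s⁻¹
Height gradient: |∂Z/∂n| = 120 m / 306000 m = 3.92×10⁻⁴
On a pressure surface, geostrophic balance gives V_g = (g/f)|∂Z/∂n|:
V_g = 9.81 × 3.92×10⁻⁴ / 1.12×10⁻⁴ = 34.4 m/s
Converting: 34.4 m/s × 1.944 = 67.0 knots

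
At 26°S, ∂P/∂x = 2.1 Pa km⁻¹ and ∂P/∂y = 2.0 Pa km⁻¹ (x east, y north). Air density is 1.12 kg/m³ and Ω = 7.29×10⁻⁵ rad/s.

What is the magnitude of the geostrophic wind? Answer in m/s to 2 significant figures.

Coriolis parameter at 26°S:
f = 2Ω sin φ = 2 × 7.29×10⁻⁵ × sin 26° = 6.39×10⁻⁵ s⁻¹
In the Southern Hemisphere f is negative: f = −6.39×10⁻⁵ s⁻¹.
Component geostrophic relations (x east, y north):
u_g = −(1/(fρ)) ∂P/∂y,  v_g = (1/(fρ)) ∂P/∂x
u_g = −(2.0×10⁻³)/(−6.39×10⁻⁵ × 1.12) = 27.9 m/s;  v_g = (2.1×10⁻³)/(−6.39×10⁻⁵ × 1.12) = −29.3 m/s
|V_g| = √(u_g² + v_g²) = 40.5 m/s

41 m/s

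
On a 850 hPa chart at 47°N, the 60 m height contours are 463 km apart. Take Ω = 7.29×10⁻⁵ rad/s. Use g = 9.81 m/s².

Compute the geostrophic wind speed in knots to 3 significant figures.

23.2 knots

Coriolis parameter at 47°N:
f = 2Ω sin φ = 2 × 7.29×10⁻⁵ × sin 47° = 1.07×10⁻⁴ s⁻¹
Height gradient: |∂Z/∂n| = 60 m / 463000 m = 1.30×10⁻⁴
On a pressure surface, geostrophic balance gives V_g = (g/f)|∂Z/∂n|:
V_g = 9.81 × 1.30×10⁻⁴ / 1.07×10⁻⁴ = 11.9 m/s
Converting: 11.9 m/s × 1.944 = 23.2 knots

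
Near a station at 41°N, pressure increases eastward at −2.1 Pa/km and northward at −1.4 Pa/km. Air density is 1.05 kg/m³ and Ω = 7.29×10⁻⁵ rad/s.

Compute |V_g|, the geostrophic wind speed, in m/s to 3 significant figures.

Coriolis parameter at 41°N:
f = 2Ω sin φ = 2 × 7.29×10⁻⁵ × sin 41° = 9.57×10⁻⁵ s⁻¹
Component geostrophic relations (x east, y north):
u_g = −(1/(fρ)) ∂P/∂y,  v_g = (1/(fρ)) ∂P/∂x
u_g = −(−1.4×10⁻³)/(9.57×10⁻⁵ × 1.05) = 13.9 m/s;  v_g = (−2.1×10⁻³)/(9.57×10⁻⁵ × 1.05) = −20.9 m/s
|V_g| = √(u_g² + v_g²) = 25.1 m/s

25.1 m/s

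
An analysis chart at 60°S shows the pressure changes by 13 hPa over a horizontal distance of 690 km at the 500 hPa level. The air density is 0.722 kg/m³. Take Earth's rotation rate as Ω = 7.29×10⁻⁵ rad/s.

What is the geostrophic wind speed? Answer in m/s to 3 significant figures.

20.7 m/s

Coriolis parameter at 60°S:
f = 2Ω sin φ = 2 × 7.29×10⁻⁵ × sin 60° = 1.26×10⁻⁴ s⁻¹
Pressure gradient: |∂P/∂n| = 1300 Pa / 690000 m = 1.88×10⁻³ Pa/m
Geostrophic balance (pressure-gradient force = Coriolis force):
V_g = (1/(fρ)) |∂P/∂n| = 1.88×10⁻³ / (1.26×10⁻⁴ × 0.722) = 20.7 m/s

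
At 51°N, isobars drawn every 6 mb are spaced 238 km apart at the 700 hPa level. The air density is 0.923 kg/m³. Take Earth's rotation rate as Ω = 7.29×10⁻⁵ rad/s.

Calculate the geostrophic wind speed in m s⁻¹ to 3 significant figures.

24.1 m s⁻¹

Coriolis parameter at 51°N:
f = 2Ω sin φ = 2 × 7.29×10⁻⁵ × sin 51° = 1.13×10⁻⁴ s⁻¹
Pressure gradient: |∂P/∂n| = 600 Pa / 238000 m = 2.52×10⁻³ Pa/m
Geostrophic balance (pressure-gradient force = Coriolis force):
V_g = (1/(fρ)) |∂P/∂n| = 2.52×10⁻³ / (1.13×10⁻⁴ × 0.923) = 24.1 m/s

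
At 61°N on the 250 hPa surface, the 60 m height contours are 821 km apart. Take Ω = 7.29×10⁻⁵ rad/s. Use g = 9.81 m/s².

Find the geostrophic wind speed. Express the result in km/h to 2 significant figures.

Coriolis parameter at 61°N:
f = 2Ω sin φ = 2 × 7.29×10⁻⁵ × sin 61° = 1.28×10⁻⁴ s⁻¹
Height gradient: |∂Z/∂n| = 60 m / 821000 m = 7.31×10⁻⁵
On a pressure surface, geostrophic balance gives V_g = (g/f)|∂Z/∂n|:
V_g = 9.81 × 7.31×10⁻⁵ / 1.28×10⁻⁴ = 5.62 m/s
Converting: 5.62 m/s × 3.6 = 20 km/h

20 km/h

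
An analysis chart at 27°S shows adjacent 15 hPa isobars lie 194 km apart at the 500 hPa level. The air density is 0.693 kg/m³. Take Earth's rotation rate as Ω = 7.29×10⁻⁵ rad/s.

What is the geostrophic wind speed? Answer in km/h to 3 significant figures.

607 km/h

Coriolis parameter at 27°S:
f = 2Ω sin φ = 2 × 7.29×10⁻⁵ × sin 27° = 6.62×10⁻⁵ s⁻¹
Pressure gradient: |∂P/∂n| = 1500 Pa / 194000 m = 7.73×10⁻³ Pa/m
Geostrophic balance (pressure-gradient force = Coriolis force):
V_g = (1/(fρ)) |∂P/∂n| = 7.73×10⁻³ / (6.62×10⁻⁵ × 0.693) = 169 m/s
Converting: 169 m/s × 3.6 = 607 km/h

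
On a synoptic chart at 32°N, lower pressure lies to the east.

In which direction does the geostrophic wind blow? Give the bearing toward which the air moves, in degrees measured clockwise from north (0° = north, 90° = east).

The pressure-gradient force points toward the east (bearing 090°).
Geostrophic balance: in the Northern Hemisphere the Coriolis force deflects motion to the right, so the geostrophic wind blows 90° to the right of the pressure-gradient force (low pressure on the left).
Rotating 090° by 90° clockwise gives 180° — the wind blows toward the south.

180°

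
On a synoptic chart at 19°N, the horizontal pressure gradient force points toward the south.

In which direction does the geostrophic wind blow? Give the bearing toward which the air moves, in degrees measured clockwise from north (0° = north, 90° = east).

The pressure-gradient force points toward the south (bearing 180°).
Geostrophic balance: in the Northern Hemisphere the Coriolis force deflects motion to the right, so the geostrophic wind blows 90° to the right of the pressure-gradient force (low pressure on the left).
Rotating 180° by 90° clockwise gives 270° — the wind blows toward the west.

270°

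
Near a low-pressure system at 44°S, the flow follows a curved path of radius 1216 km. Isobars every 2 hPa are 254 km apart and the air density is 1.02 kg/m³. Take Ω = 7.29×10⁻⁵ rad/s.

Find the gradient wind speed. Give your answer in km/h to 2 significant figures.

26 km/h

Coriolis parameter at 44°S:
f = 2Ω sin φ = 2 × 7.29×10⁻⁵ × sin 44° = 1.01×10⁻⁴ s⁻¹
Pressure gradient: |∂P/∂n| = 200 Pa / 254000 m = 7.87×10⁻⁴ Pa/m
Geostrophic speed: V_g = |∂P/∂n|/(fρ) = 7.87×10⁻⁴/(1.01×10⁻⁴ × 1.02) = 7.62 m/s
Around a low, centrifugal force acts outward with Coriolis, so pressure-gradient force balances both:
(1/ρ)|∂P/∂n| = fV + V²/R  →  V² + fR·V − fR·V_g = 0
With fR = 1.01×10⁻⁴ × 1216×10³ m = 123 m/s:
V = [−fR + √((fR)² + 4 fR V_g)]/2 = [−123 + √(123² + 4×123×7.62)]/2 = 7.2 m/s
Subgeostrophic (V < V_g = 7.62 m/s), as expected around a low.
Converting: 7.2 m/s × 3.6 = 26 km/h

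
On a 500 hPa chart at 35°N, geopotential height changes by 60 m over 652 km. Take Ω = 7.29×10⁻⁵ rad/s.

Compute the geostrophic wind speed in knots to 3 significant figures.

21.0 knots

Coriolis parameter at 35°N:
f = 2Ω sin φ = 2 × 7.29×10⁻⁵ × sin 35° = 8.36×10⁻⁵ s⁻¹
Height gradient: |∂Z/∂n| = 60 m / 652000 m = 9.20×10⁻⁵
On a pressure surface, geostrophic balance gives V_g = (g/f)|∂Z/∂n|:
V_g = 9.81 × 9.20×10⁻⁵ / 8.36×10⁻⁵ = 10.8 m/s
Converting: 10.8 m/s × 1.944 = 21.0 knots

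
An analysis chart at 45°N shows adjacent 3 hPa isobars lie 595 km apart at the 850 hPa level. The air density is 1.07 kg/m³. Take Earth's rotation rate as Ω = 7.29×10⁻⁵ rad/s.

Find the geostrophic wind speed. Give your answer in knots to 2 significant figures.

8.9 knots

Coriolis parameter at 45°N:
f = 2Ω sin φ = 2 × 7.29×10⁻⁵ × sin 45° = 1.03×10⁻⁴ s⁻¹
Pressure gradient: |∂P/∂n| = 300 Pa / 595000 m = 5.04×10⁻⁴ Pa/m
Geostrophic balance (pressure-gradient force = Coriolis force):
V_g = (1/(fρ)) |∂P/∂n| = 5.04×10⁻⁴ / (1.03×10⁻⁴ × 1.07) = 4.57 m/s
Converting: 4.57 m/s × 1.944 = 8.9 knots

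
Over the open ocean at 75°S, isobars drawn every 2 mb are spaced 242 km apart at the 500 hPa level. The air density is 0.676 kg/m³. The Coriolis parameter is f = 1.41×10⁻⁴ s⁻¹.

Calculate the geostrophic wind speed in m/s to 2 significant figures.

8.7 m/s

Pressure gradient: |∂P/∂n| = 200 Pa / 242000 m = 8.26×10⁻⁴ Pa/m
Geostrophic balance (pressure-gradient force = Coriolis force):
V_g = (1/(fρ)) |∂P/∂n| = 8.26×10⁻⁴ / (1.41×10⁻⁴ × 0.676) = 8.67 m/s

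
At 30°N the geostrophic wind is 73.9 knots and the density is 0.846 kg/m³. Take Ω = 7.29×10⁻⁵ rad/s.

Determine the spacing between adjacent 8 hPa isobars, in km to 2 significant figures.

Coriolis parameter at 30°N:
f = 2Ω sin φ = 2 × 7.29×10⁻⁵ × sin 30° = 7.29×10⁻⁵ s⁻¹
Wind speed in SI: 73.9 knots = 38.0 m/s
Geostrophic balance rearranged: |∂P/∂n| = f ρ V_g
|∂P/∂n| = 7.29×10⁻⁵ × 0.846 × 38.0 = 2.34×10⁻³ Pa/m
Isobar spacing: Δn = ΔP/|∂P/∂n| = 800 Pa / 2.34×10⁻³ Pa/m = 341200 m ≈ 340 km

340 km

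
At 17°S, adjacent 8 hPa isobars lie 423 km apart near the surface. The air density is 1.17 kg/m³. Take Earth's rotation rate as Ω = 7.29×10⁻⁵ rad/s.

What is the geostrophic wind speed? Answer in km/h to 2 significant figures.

140 km/h

Coriolis parameter at 17°S:
f = 2Ω sin φ = 2 × 7.29×10⁻⁵ × sin 17° = 4.26×10⁻⁵ s⁻¹
Pressure gradient: |∂P/∂n| = 800 Pa / 423000 m = 1.89×10⁻³ Pa/m
Geostrophic balance (pressure-gradient force = Coriolis force):
V_g = (1/(fρ)) |∂P/∂n| = 1.89×10⁻³ / (4.26×10⁻⁵ × 1.17) = 37.9 m/s
Converting: 37.9 m/s × 3.6 = 140 km/h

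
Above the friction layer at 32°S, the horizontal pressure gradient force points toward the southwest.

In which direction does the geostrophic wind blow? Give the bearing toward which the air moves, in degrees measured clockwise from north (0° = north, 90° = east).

135°

The pressure-gradient force points toward the southwest (bearing 225°).
Geostrophic balance: in the Southern Hemisphere the Coriolis force deflects motion to the left, so the geostrophic wind blows 90° to the left of the pressure-gradient force (low pressure on the right).
Rotating 225° by 90° counterclockwise gives 135° — the wind blows toward the southeast.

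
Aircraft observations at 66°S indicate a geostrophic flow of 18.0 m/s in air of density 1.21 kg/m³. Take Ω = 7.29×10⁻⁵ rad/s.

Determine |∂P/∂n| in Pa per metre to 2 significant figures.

2.9×10⁻³ Pa/m

Coriolis parameter at 66°S:
f = 2Ω sin φ = 2 × 7.29×10⁻⁵ × sin 66° = 1.33×10⁻⁴ s⁻¹
Geostrophic balance rearranged: |∂P/∂n| = f ρ V_g
|∂P/∂n| = 1.33×10⁻⁴ × 1.21 × 18.0 = 2.90×10⁻³ Pa/m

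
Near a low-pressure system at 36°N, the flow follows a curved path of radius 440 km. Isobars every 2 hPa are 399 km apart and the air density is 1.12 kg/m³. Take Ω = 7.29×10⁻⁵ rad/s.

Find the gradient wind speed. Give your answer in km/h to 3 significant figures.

Coriolis parameter at 36°N:
f = 2Ω sin φ = 2 × 7.29×10⁻⁵ × sin 36° = 8.57×10⁻⁵ s⁻¹
Pressure gradient: |∂P/∂n| = 200 Pa / 399000 m = 5.01×10⁻⁴ Pa/m
Geostrophic speed: V_g = |∂P/∂n|/(fρ) = 5.01×10⁻⁴/(8.57×10⁻⁵ × 1.12) = 5.22 m/s
Around a low, centrifugal force acts outward with Coriolis, so pressure-gradient force balances both:
(1/ρ)|∂P/∂n| = fV + V²/R  →  V² + fR·V − fR·V_g = 0
With fR = 8.57×10⁻⁵ × 440×10³ m = 37.7 m/s:
V = [−fR + √((fR)² + 4 fR V_g)]/2 = [−37.7 + √(37.7² + 4×37.7×5.22)]/2 = 4.65 m/s
Subgeostrophic (V < V_g = 5.22 m/s), as expected around a low.
Converting: 4.65 m/s × 3.6 = 16.7 km/h

16.7 km/h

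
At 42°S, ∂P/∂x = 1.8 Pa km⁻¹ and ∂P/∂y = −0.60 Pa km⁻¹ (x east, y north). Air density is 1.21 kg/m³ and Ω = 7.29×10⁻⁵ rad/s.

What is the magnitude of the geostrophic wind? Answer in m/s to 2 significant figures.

16 m/s

Coriolis parameter at 42°S:
f = 2Ω sin φ = 2 × 7.29×10⁻⁵ × sin 42° = 9.76×10⁻⁵ s⁻¹
In the Southern Hemisphere f is negative: f = −9.76×10⁻⁵ s⁻¹.
Component geostrophic relations (x east, y north):
u_g = −(1/(fρ)) ∂P/∂y,  v_g = (1/(fρ)) ∂P/∂x
u_g = −(−0.60×10⁻³)/(−9.76×10⁻⁵ × 1.21) = −5.08 m/s;  v_g = (1.8×10⁻³)/(−9.76×10⁻⁵ × 1.21) = −15.2 m/s
|V_g| = √(u_g² + v_g²) = 16.1 m/s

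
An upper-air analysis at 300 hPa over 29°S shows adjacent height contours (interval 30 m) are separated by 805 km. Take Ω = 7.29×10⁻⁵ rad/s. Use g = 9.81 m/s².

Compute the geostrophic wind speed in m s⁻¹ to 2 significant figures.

Coriolis parameter at 29°S:
f = 2Ω sin φ = 2 × 7.29×10⁻⁵ × sin 29° = 7.07×10⁻⁵ s⁻¹
Height gradient: |∂Z/∂n| = 30 m / 805000 m = 3.73×10⁻⁵
On a pressure surface, geostrophic balance gives V_g = (g/f)|∂Z/∂n|:
V_g = 9.81 × 3.73×10⁻⁵ / 7.07×10⁻⁵ = 5.17 m/s

5.2 m s⁻¹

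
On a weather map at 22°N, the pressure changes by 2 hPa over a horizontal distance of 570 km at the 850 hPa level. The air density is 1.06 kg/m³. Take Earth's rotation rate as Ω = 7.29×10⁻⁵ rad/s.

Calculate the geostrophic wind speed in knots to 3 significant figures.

11.8 knots

Coriolis parameter at 22°N:
f = 2Ω sin φ = 2 × 7.29×10⁻⁵ × sin 22° = 5.46×10⁻⁵ s⁻¹
Pressure gradient: |∂P/∂n| = 200 Pa / 570000 m = 3.51×10⁻⁴ Pa/m
Geostrophic balance (pressure-gradient force = Coriolis force):
V_g = (1/(fρ)) |∂P/∂n| = 3.51×10⁻⁴ / (5.46×10⁻⁵ × 1.06) = 6.06 m/s
Converting: 6.06 m/s × 1.944 = 11.8 knots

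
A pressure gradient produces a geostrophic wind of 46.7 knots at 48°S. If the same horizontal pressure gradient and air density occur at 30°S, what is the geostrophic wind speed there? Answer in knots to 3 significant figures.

With the same pressure gradient and density, V_g ∝ 1/f ∝ 1/sin φ.
V₂ = V₁ · sin φ₁ / sin φ₂ = 46.7 × sin 48° / sin 30°
V₂ = 46.7 × 0.7431/0.5000 = 69.4 knots

69.4 knots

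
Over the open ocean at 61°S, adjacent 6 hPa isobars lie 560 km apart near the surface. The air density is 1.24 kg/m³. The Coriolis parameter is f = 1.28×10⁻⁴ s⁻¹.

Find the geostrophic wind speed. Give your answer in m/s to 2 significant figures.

Pressure gradient: |∂P/∂n| = 600 Pa / 560000 m = 1.07×10⁻³ Pa/m
Geostrophic balance (pressure-gradient force = Coriolis force):
V_g = (1/(fρ)) |∂P/∂n| = 1.07×10⁻³ / (1.28×10⁻⁴ × 1.24) = 6.75 m/s

6.8 m/s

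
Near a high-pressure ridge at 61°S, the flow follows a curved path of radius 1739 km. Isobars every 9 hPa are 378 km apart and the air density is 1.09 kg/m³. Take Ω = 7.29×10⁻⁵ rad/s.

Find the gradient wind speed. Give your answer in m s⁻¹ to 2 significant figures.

Coriolis parameter at 61°S:
f = 2Ω sin φ = 2 × 7.29×10⁻⁵ × sin 61° = 1.28×10⁻⁴ s⁻¹
Pressure gradient: |∂P/∂n| = 900 Pa / 378000 m = 2.38×10⁻³ Pa/m
Geostrophic speed: V_g = |∂P/∂n|/(fρ) = 2.38×10⁻³/(1.28×10⁻⁴ × 1.09) = 17.1 m/s
Around a high, pressure-gradient force acts outward with centrifugal, so Coriolis balances both:
fV = (1/ρ)|∂P/∂n| + V²/R  →  V² − fR·V + fR·V_g = 0
With fR = 1.28×10⁻⁴ × 1739×10³ m = 222 m/s:
V = [fR − √((fR)² − 4 fR V_g)]/2 = [222 − √(222² − 4×222×17.1)]/2 = 18.7 m/s
Supergeostrophic (V > V_g = 17.1 m/s), as expected around a high.

19 m s⁻¹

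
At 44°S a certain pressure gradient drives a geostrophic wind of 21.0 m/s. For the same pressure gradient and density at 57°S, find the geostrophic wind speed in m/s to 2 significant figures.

With the same pressure gradient and density, V_g ∝ 1/f ∝ 1/sin φ.
V₂ = V₁ · sin φ₁ / sin φ₂ = 21.0 × sin 44° / sin 57°
V₂ = 21.0 × 0.6947/0.8387 = 17 m/s

17 m/s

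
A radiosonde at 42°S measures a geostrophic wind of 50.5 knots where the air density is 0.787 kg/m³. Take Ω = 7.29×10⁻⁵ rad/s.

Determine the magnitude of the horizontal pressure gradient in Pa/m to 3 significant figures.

Coriolis parameter at 42°S:
f = 2Ω sin φ = 2 × 7.29×10⁻⁵ × sin 42° = 9.76×10⁻⁵ s⁻¹
Wind speed in SI: 50.5 knots = 26.0 m/s
Geostrophic balance rearranged: |∂P/∂n| = f ρ V_g
|∂P/∂n| = 9.76×10⁻⁵ × 0.787 × 26.0 = 1.99×10⁻³ Pa/m

1.99×10⁻³ Pa/m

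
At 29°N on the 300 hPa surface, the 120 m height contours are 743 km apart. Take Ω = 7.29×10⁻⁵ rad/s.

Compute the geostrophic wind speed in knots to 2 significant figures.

44 knots

Coriolis parameter at 29°N:
f = 2Ω sin φ = 2 × 7.29×10⁻⁵ × sin 29° = 7.07×10⁻⁵ s⁻¹
Height gradient: |∂Z/∂n| = 120 m / 743000 m = 1.62×10⁻⁴
On a pressure surface, geostrophic balance gives V_g = (g/f)|∂Z/∂n|:
V_g = 9.81 × 1.62×10⁻⁴ / 7.07×10⁻⁵ = 22.4 m/s
Converting: 22.4 m/s × 1.944 = 44 knots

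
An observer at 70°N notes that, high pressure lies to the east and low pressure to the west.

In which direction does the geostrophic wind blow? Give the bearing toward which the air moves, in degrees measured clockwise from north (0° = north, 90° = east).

000°

The pressure-gradient force points toward the west (bearing 270°).
Geostrophic balance: in the Northern Hemisphere the Coriolis force deflects motion to the right, so the geostrophic wind blows 90° to the right of the pressure-gradient force (low pressure on the left).
Rotating 270° by 90° clockwise gives 000° — the wind blows toward the north.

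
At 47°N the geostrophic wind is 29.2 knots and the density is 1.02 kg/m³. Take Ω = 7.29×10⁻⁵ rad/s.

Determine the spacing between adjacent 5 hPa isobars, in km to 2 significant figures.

Coriolis parameter at 47°N:
f = 2Ω sin φ = 2 × 7.29×10⁻⁵ × sin 47° = 1.07×10⁻⁴ s⁻¹
Wind speed in SI: 29.2 knots = 15.0 m/s
Geostrophic balance rearranged: |∂P/∂n| = f ρ V_g
|∂P/∂n| = 1.07×10⁻⁴ × 1.02 × 15.0 = 1.63×10⁻³ Pa/m
Isobar spacing: Δn = ΔP/|∂P/∂n| = 500 Pa / 1.63×10⁻³ Pa/m = 306030 m ≈ 310 km

310 km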